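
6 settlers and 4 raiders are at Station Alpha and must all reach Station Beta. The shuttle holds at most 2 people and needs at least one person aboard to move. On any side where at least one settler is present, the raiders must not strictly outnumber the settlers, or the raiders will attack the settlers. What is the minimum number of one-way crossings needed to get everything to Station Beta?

17

Counting alone: each trip to Station Beta takes at most 2 across and each return brings at least 1 back, so after t trips out (and t−1 returns) at most 2t − (t−1) of the 10 are across; that first reaches 10 at t = 9, so at least 17 crossings are needed.
The plan below uses exactly 17 crossings, so it is optimal:
1. 2 raiders → Station Beta.  (Station Alpha: 6S 2R; Station Beta: 0S 2R)
2. 1 raider ← Station Alpha.  (Station Alpha: 6S 3R; Station Beta: 0S 1R)
3. 2 raiders → Station Beta.  (Station Alpha: 6S 1R; Station Beta: 0S 3R)
4. 1 raider ← Station Alpha.  (Station Alpha: 6S 2R; Station Beta: 0S 2R)
5. 2 settlers → Station Beta.  (Station Alpha: 4S 2R; Station Beta: 2S 2R)
6. 1 raider ← Station Alpha.  (Station Alpha: 4S 3R; Station Beta: 2S 1R)
7. 1 settler and 1 raider → Station Beta.  (Station Alpha: 3S 2R; Station Beta: 3S 2R)
8. 1 raider ← Station Alpha.  (Station Alpha: 3S 3R; Station Beta: 3S 1R)
9. 2 raiders → Station Beta.  (Station Alpha: 3S 1R; Station Beta: 3S 3R)
10. 1 raider ← Station Alpha.  (Station Alpha: 3S 2R; Station Beta: 3S 2R)
11. 1 settler and 1 raider → Station Beta.  (Station Alpha: 2S 1R; Station Beta: 4S 3R)
12. 1 raider ← Station Alpha.  (Station Alpha: 2S 2R; Station Beta: 4S 2R)
13. 2 raiders → Station Beta.  (Station Alpha: 2S 0R; Station Beta: 4S 4R)
14. 1 raider ← Station Alpha.  (Station Alpha: 2S 1R; Station Beta: 4S 3R)
15. 1 settler and 1 raider → Station Beta.  (Station Alpha: 1S 0R; Station Beta: 5S 4R)
16. 1 raider ← Station Alpha.  (Station Alpha: 1S 1R; Station Beta: 5S 3R)
17. 1 settler and 1 raider → Station Beta.  (Station Alpha: 0S 0R; Station Beta: 6S 4R)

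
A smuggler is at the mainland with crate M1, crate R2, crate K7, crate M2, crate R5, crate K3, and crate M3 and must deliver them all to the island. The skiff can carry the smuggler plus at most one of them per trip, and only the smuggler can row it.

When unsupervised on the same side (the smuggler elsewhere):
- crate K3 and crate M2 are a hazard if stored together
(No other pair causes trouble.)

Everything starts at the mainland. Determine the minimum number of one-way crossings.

Counting alone: the smuggler can take at most 1 across per trip to the island, so moving all 7 needs at least 7 loaded trips out, with a return between consecutive ones — at least 13 crossings.
The plan below uses exactly 13 crossings, so it is optimal:
1. Smuggler goes to the island with crate M2.
2. Smuggler goes back to the mainland alone.
3. Smuggler goes to the island with crate M1.
4. Smuggler goes back to the mainland alone.
5. Smuggler goes to the island with crate R2.
6. Smuggler goes back to the mainland alone.
7. Smuggler goes to the island with crate K7.
8. Smuggler goes back to the mainland alone.
9. Smuggler goes to the island with crate R5.
10. Smuggler goes back to the mainland alone.
11. Smuggler goes to the island with crate M3.
12. Smuggler goes back to the mainland alone.
13. Smuggler goes to the island with crate K3.

13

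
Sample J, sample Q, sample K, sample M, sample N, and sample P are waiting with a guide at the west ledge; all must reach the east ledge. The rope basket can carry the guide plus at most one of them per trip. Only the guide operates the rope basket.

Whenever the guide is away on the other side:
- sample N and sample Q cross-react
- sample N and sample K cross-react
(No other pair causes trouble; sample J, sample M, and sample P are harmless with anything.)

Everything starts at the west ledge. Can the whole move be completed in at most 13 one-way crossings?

Yes

Yes — this plan uses 13 crossings (≤ 13):
1. Guide goes to the east ledge with sample N.  [the west ledge: sample J, sample K, sample M, sample P, sample Q | the east ledge: sample N]
2. Guide goes back to the west ledge alone.  [the west ledge: sample J, sample K, sample M, sample P, sample Q | the east ledge: sample N]
3. Guide goes to the east ledge with sample J.  [the west ledge: sample K, sample M, sample P, sample Q | the east ledge: sample J, sample N]
4. Guide goes back to the west ledge alone.  [the west ledge: sample K, sample M, sample P, sample Q | the east ledge: sample J, sample N]
5. Guide goes to the east ledge with sample Q.  [the west ledge: sample K, sample M, sample P | the east ledge: sample J, sample N, sample Q]
6. Guide goes back to the west ledge with sample N.  [the west ledge: sample K, sample M, sample N, sample P | the east ledge: sample J, sample Q]
7. Guide goes to the east ledge with sample K.  [the west ledge: sample M, sample N, sample P | the east ledge: sample J, sample K, sample Q]
8. Guide goes back to the west ledge alone.  [the west ledge: sample M, sample N, sample P | the east ledge: sample J, sample K, sample Q]
9. Guide goes to the east ledge with sample M.  [the west ledge: sample N, sample P | the east ledge: sample J, sample K, sample M, sample Q]
10. Guide goes back to the west ledge alone.  [the west ledge: sample N, sample P | the east ledge: sample J, sample K, sample M, sample Q]
11. Guide goes to the east ledge with sample P.  [the west ledge: sample N | the east ledge: sample J, sample K, sample M, sample P, sample Q]
12. Guide goes back to the west ledge alone.  [the west ledge: sample N | the east ledge: sample J, sample K, sample M, sample P, sample Q]
13. Guide goes to the east ledge with sample N.  [the west ledge: — | the east ledge: sample J, sample K, sample M, sample N, sample P, sample Q]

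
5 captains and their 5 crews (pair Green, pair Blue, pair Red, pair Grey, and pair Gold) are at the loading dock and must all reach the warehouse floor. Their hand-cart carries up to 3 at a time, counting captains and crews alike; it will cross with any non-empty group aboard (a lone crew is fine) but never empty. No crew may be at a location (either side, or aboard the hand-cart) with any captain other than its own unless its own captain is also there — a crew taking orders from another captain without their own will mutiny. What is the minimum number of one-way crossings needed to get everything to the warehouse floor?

Counting alone: each trip to the warehouse floor takes at most 3 across and each return brings at least 1 back, so after t trips out (and t−1 returns) at most 3t − (t−1) of the 10 are across; that first reaches 10 at t = 5, so at least 9 crossings are needed.
The safety rule pushes this higher. Following every safe sequence of crossings, the most of the 10 that can be at the warehouse floor as the hand-cart arrives there on crossing 9 is 9 — never all 10.
So no plan with fewer than 11 crossings exists, and this one achieves 11:
1. captain Green and crew Green cross → the warehouse floor.
2. captain Green crosses ← the loading dock.
3. crew Blue, crew Grey, and crew Red cross → the warehouse floor.
4. crew Green crosses ← the loading dock.
5. captain Blue, captain Grey, and captain Red cross → the warehouse floor.
6. captain Blue and crew Blue cross ← the loading dock.
7. captain Blue, captain Gold, and captain Green cross → the warehouse floor.
8. crew Red crosses ← the loading dock.
9. crew Blue and crew Green cross → the warehouse floor.
10. crew Green crosses ← the loading dock.
11. crew Gold, crew Green, and crew Red cross → the warehouse floor.

11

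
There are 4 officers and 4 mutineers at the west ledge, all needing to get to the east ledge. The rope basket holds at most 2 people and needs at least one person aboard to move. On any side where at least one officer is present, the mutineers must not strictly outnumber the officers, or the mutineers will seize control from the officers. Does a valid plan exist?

No

Following every safe sequence of crossings from the start, the most of the 8 that can be at the east ledge as the rope basket arrives there on crossings 1, 3, 5 is 2, 3, 4 respectively; the best ever achieved is 4 of 8.
From crossing 7 on, no configuration arises that was not already reachable earlier: only 11 distinct safe configurations (who is on which side, and where the rope basket is) can ever be reached, none of them has everyone across, and every continuation just revisits them. They are: 0 officers + 0 mutineers across (rope basket back at the start); 0 officers + 1 mutineer across (rope basket there); 0 officers + 1 mutineer across (rope basket back at the start); 0 officers + 2 mutineers across (rope basket there); 0 officers + 2 mutineers across (rope basket back at the start); 0 officers + 3 mutineers across (rope basket there); 0 officers + 3 mutineers across (rope basket back at the start); 0 officers + 4 mutineers across (rope basket there); 1 officer + 1 mutineer across (rope basket there); 1 officer + 1 mutineer across (rope basket back at the start); 2 officers + 2 mutineers across (rope basket there). So no valid plan exists.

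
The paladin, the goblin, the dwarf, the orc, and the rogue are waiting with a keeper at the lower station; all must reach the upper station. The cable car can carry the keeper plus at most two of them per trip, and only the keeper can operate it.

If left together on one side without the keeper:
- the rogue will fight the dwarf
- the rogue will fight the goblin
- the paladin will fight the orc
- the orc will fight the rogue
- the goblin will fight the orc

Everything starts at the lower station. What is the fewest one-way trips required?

7

Counting alone: the keeper can take at most 2 across per trip to the upper station, so moving all 5 needs at least 3 loaded trips out, with a return between consecutive ones — at least 5 crossings.
The safety rule pushes this higher. Following every safe sequence of crossings, the most of the 5 that can be at the upper station as the cable car arrives there on crossing 5 is 4 — never all 5.
So no plan with fewer than 7 crossings exists, and this one achieves 7:
1. Keeper goes to the upper station with the orc and the rogue.
2. Keeper goes back to the lower station with the orc.
3. Keeper goes to the upper station with the goblin and the paladin.
4. Keeper goes back to the lower station with the goblin.
5. Keeper goes to the upper station with the dwarf and the goblin.
6. Keeper goes back to the lower station with the rogue.
7. Keeper goes to the upper station with the orc and the rogue.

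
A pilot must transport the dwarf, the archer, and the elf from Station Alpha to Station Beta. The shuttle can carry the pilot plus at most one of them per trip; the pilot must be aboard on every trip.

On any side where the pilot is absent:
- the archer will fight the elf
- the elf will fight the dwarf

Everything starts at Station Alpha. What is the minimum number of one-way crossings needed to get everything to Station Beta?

7

Counting alone: the pilot can take at most 1 across per trip to Station Beta, so moving all 3 needs at least 3 loaded trips out, with a return between consecutive ones — at least 5 crossings.
The safety rule pushes this higher. Following every safe sequence of crossings, the most of the 3 that can be at Station Beta as the shuttle arrives there on crossing 5 is 2 — never all 3.
So no plan with fewer than 7 crossings exists, and this one achieves 7:
1. Pilot goes to Station Beta with the elf.  [Station Alpha: the archer, the dwarf | Station Beta: the elf]
2. Pilot goes back to Station Alpha alone.  [Station Alpha: the archer, the dwarf | Station Beta: the elf]
3. Pilot goes to Station Beta with the dwarf.  [Station Alpha: the archer | Station Beta: the dwarf, the elf]
4. Pilot goes back to Station Alpha with the elf.  [Station Alpha: the archer, the elf | Station Beta: the dwarf]
5. Pilot goes to Station Beta with the archer.  [Station Alpha: the elf | Station Beta: the archer, the dwarf]
6. Pilot goes back to Station Alpha alone.  [Station Alpha: the elf | Station Beta: the archer, the dwarf]
7. Pilot goes to Station Beta with the elf.  [Station Alpha: — | Station Beta: the archer, the dwarf, the elf]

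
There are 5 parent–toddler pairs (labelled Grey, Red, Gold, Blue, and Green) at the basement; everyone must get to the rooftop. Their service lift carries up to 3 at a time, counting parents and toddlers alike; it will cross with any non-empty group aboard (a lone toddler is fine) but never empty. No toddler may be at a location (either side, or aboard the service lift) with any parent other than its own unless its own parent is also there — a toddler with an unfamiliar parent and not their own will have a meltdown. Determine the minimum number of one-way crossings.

Counting alone: each trip to the rooftop takes at most 3 across and each return brings at least 1 back, so after t trips out (and t−1 returns) at most 3t − (t−1) of the 10 are across; that first reaches 10 at t = 5, so at least 9 crossings are needed.
The safety rule pushes this higher. Following every safe sequence of crossings, the most of the 10 that can be at the rooftop as the service lift arrives there on crossing 9 is 9 — never all 10.
So no plan with fewer than 11 crossings exists, and this one achieves 11:
1. parent Grey and toddler Grey cross → the rooftop.
2. parent Grey crosses ← the basement.
3. toddler Blue, toddler Gold, and toddler Red cross → the rooftop.
4. toddler Grey crosses ← the basement.
5. parent Blue, parent Gold, and parent Red cross → the rooftop.
6. parent Red and toddler Red cross ← the basement.
7. parent Green, parent Grey, and parent Red cross → the rooftop.
8. toddler Gold crosses ← the basement.
9. toddler Grey and toddler Red cross → the rooftop.
10. toddler Grey crosses ← the basement.
11. toddler Gold, toddler Green, and toddler Grey cross → the rooftop.

11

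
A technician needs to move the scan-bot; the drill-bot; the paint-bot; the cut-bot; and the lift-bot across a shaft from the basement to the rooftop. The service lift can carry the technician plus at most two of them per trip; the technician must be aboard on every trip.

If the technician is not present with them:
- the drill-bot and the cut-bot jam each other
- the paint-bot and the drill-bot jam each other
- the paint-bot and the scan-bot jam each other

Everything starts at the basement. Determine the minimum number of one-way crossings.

Counting alone: the technician can take at most 2 across per trip to the rooftop, so moving all 5 needs at least 3 loaded trips out, with a return between consecutive ones — at least 5 crossings.
The plan below uses exactly 5 crossings, so it is optimal:
1. Technician goes to the rooftop with the drill-bot and the scan-bot.  [the basement: the cut-bot, the lift-bot, the paint-bot | the rooftop: the drill-bot, the scan-bot]
2. Technician goes back to the basement alone.  [the basement: the cut-bot, the lift-bot, the paint-bot | the rooftop: the drill-bot, the scan-bot]
3. Technician goes to the rooftop with the lift-bot.  [the basement: the cut-bot, the paint-bot | the rooftop: the drill-bot, the lift-bot, the scan-bot]
4. Technician goes back to the basement alone.  [the basement: the cut-bot, the paint-bot | the rooftop: the drill-bot, the lift-bot, the scan-bot]
5. Technician goes to the rooftop with the cut-bot and the paint-bot.  [the basement: — | the rooftop: the cut-bot, the drill-bot, the lift-bot, the paint-bot, the scan-bot]

5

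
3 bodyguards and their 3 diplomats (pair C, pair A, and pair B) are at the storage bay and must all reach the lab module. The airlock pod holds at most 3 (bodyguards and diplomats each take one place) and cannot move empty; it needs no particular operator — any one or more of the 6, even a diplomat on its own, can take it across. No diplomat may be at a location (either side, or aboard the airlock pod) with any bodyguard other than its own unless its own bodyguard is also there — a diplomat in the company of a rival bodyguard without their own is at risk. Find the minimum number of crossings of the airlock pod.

5

Counting alone: each trip to the lab module takes at most 3 across and each return brings at least 1 back, so after t trips out (and t−1 returns) at most 3t − (t−1) of the 6 are across; that first reaches 6 at t = 3, so at least 5 crossings are needed.
The plan below uses exactly 5 crossings, so it is optimal:
1. bodyguard C and diplomat C cross → the lab module.
2. bodyguard C crosses ← the storage bay.
3. bodyguard A, bodyguard B, and bodyguard C cross → the lab module.
4. diplomat C crosses ← the storage bay.
5. diplomat A, diplomat B, and diplomat C cross → the lab module.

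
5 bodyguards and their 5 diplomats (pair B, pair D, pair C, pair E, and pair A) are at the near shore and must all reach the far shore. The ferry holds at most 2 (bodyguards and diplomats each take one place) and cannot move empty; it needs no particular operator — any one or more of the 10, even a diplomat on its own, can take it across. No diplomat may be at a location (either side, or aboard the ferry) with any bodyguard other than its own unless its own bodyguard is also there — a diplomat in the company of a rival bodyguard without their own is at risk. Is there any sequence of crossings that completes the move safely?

Following every safe sequence of crossings from the start, the most of the 10 that can be at the far shore as the ferry arrives there on crossings 1, 3, 5, 7 is 2, 3, 4, 5 respectively; the best ever achieved is 5 of 10.
From crossing 9 on, no configuration arises that was not already reachable earlier: only 82 distinct safe configurations (who is on which side, and where the ferry is) can ever be reached, none of them has everyone across, and every continuation just revisits them. So no valid plan exists.

No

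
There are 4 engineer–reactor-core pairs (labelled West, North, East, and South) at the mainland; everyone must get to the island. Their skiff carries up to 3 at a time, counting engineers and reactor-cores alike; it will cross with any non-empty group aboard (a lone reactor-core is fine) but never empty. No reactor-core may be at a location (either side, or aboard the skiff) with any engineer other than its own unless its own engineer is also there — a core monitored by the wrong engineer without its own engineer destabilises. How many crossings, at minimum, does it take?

9

Counting alone: each trip to the island takes at most 3 across and each return brings at least 1 back, so after t trips out (and t−1 returns) at most 3t − (t−1) of the 8 are across; that first reaches 8 at t = 4, so at least 7 crossings are needed.
The safety rule pushes this higher. Following every safe sequence of crossings, the most of the 8 that can be at the island as the skiff arrives there on crossing 7 is 7 — never all 8.
So no plan with fewer than 9 crossings exists, and this one achieves 9:
1. engineer West and reactor-core West cross → the island.
2. engineer West crosses ← the mainland.
3. engineer North, engineer West, and reactor-core North cross → the island.
4. engineer West and reactor-core West cross ← the mainland.
5. engineer East, engineer South, and engineer West cross → the island.
6. reactor-core North crosses ← the mainland.
7. reactor-core North and reactor-core West cross → the island.
8. reactor-core West crosses ← the mainland.
9. reactor-core East, reactor-core South, and reactor-core West cross → the island.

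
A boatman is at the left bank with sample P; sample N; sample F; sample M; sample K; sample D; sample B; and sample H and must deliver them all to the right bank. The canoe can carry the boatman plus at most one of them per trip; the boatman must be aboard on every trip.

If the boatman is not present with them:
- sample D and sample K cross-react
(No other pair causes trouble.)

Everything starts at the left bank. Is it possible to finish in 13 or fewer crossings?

Counting alone: the boatman can take at most 1 across per trip to the right bank, so moving all 8 needs at least 8 loaded trips out, with a return between consecutive ones — at least 15 crossings.
Since 13 < 15, 13 crossings cannot be enough. (The shortest complete plan in fact takes 15:)
1. Boatman goes to the right bank with sample K.  [the left bank: sample B, sample D, sample F, sample H, sample M, sample N, sample P | the right bank: sample K]
2. Boatman goes back to the left bank alone.  [the left bank: sample B, sample D, sample F, sample H, sample M, sample N, sample P | the right bank: sample K]
3. Boatman goes to the right bank with sample P.  [the left bank: sample B, sample D, sample F, sample H, sample M, sample N | the right bank: sample K, sample P]
4. Boatman goes back to the left bank alone.  [the left bank: sample B, sample D, sample F, sample H, sample M, sample N | the right bank: sample K, sample P]
5. Boatman goes to the right bank with sample N.  [the left bank: sample B, sample D, sample F, sample H, sample M | the right bank: sample K, sample N, sample P]
6. Boatman goes back to the left bank alone.  [the left bank: sample B, sample D, sample F, sample H, sample M | the right bank: sample K, sample N, sample P]
7. Boatman goes to the right bank with sample F.  [the left bank: sample B, sample D, sample H, sample M | the right bank: sample F, sample K, sample N, sample P]
8. Boatman goes back to the left bank alone.  [the left bank: sample B, sample D, sample H, sample M | the right bank: sample F, sample K, sample N, sample P]
9. Boatman goes to the right bank with sample M.  [the left bank: sample B, sample D, sample H | the right bank: sample F, sample K, sample M, sample N, sample P]
10. Boatman goes back to the left bank alone.  [the left bank: sample B, sample D, sample H | the right bank: sample F, sample K, sample M, sample N, sample P]
11. Boatman goes to the right bank with sample B.  [the left bank: sample D, sample H | the right bank: sample B, sample F, sample K, sample M, sample N, sample P]
12. Boatman goes back to the left bank alone.  [the left bank: sample D, sample H | the right bank: sample B, sample F, sample K, sample M, sample N, sample P]
13. Boatman goes to the right bank with sample H.  [the left bank: sample D | the right bank: sample B, sample F, sample H, sample K, sample M, sample N, sample P]
14. Boatman goes back to the left bank alone.  [the left bank: sample D | the right bank: sample B, sample F, sample H, sample K, sample M, sample N, sample P]
15. Boatman goes to the right bank with sample D.  [the left bank: — | the right bank: sample B, sample D, sample F, sample H, sample K, sample M, sample N, sample P]

No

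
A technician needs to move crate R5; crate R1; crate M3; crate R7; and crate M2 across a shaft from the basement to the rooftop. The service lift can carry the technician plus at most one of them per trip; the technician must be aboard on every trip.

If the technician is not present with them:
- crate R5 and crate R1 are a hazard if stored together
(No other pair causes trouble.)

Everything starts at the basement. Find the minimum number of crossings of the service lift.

Counting alone: the technician can take at most 1 across per trip to the rooftop, so moving all 5 needs at least 5 loaded trips out, with a return between consecutive ones — at least 9 crossings.
The plan below uses exactly 9 crossings, so it is optimal:
1. Technician goes to the rooftop with crate R5.
2. Technician goes back to the basement alone.
3. Technician goes to the rooftop with crate M3.
4. Technician goes back to the basement alone.
5. Technician goes to the rooftop with crate R7.
6. Technician goes back to the basement alone.
7. Technician goes to the rooftop with crate M2.
8. Technician goes back to the basement alone.
9. Technician goes to the rooftop with crate R1.

9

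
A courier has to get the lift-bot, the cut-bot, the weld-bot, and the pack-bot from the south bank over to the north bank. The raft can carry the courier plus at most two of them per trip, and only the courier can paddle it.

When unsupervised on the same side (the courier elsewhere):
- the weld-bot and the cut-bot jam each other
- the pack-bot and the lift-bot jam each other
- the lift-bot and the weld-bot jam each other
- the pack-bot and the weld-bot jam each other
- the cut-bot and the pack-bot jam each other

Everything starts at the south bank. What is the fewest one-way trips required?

Counting alone: the courier can take at most 2 across per trip to the north bank, so moving all 4 needs at least 2 loaded trips out, with a return between consecutive ones — at least 3 crossings.
The safety rule pushes this higher. Following every safe sequence of crossings, the most of the 4 that can be at the north bank as the raft arrives there on crossing 3 is 3 — never all 4.
So no plan with fewer than 5 crossings exists, and this one achieves 5:
1. Courier goes to the north bank with the pack-bot and the weld-bot.
2. Courier goes back to the south bank with the weld-bot.
3. Courier goes to the north bank with the cut-bot and the lift-bot.
4. Courier goes back to the south bank with the pack-bot.
5. Courier goes to the north bank with the pack-bot and the weld-bot.

5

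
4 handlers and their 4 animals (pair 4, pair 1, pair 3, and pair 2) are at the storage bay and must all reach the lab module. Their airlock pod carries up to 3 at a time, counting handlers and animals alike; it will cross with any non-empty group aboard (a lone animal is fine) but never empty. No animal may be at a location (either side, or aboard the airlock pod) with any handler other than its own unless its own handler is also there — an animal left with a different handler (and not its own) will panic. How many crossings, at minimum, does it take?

9

Counting alone: each trip to the lab module takes at most 3 across and each return brings at least 1 back, so after t trips out (and t−1 returns) at most 3t − (t−1) of the 8 are across; that first reaches 8 at t = 4, so at least 7 crossings are needed.
The safety rule pushes this higher. Following every safe sequence of crossings, the most of the 8 that can be at the lab module as the airlock pod arrives there on crossing 7 is 7 — never all 8.
So no plan with fewer than 9 crossings exists, and this one achieves 9:
1. animal 4 and handler 4 cross → the lab module.
2. handler 4 crosses ← the storage bay.
3. animal 1, handler 1, and handler 4 cross → the lab module.
4. animal 4 and handler 4 cross ← the storage bay.
5. handler 2, handler 3, and handler 4 cross → the lab module.
6. animal 1 crosses ← the storage bay.
7. animal 1 and animal 4 cross → the lab module.
8. animal 4 crosses ← the storage bay.
9. animal 2, animal 3, and animal 4 cross → the lab module.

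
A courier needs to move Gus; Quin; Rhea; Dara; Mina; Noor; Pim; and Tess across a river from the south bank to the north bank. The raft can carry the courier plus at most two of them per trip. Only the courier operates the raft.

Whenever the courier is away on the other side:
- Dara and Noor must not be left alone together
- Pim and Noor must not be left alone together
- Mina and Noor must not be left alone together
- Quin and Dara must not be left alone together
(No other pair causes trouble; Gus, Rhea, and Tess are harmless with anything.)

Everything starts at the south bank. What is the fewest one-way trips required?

9

Counting alone: the courier can take at most 2 across per trip to the north bank, so moving all 8 needs at least 4 loaded trips out, with a return between consecutive ones — at least 7 crossings.
The safety rule pushes this higher. Following every safe sequence of crossings, the most of the 8 that can be at the north bank as the raft arrives there on crossing 7 is 7 — never all 8.
So no plan with fewer than 9 crossings exists, and this one achieves 9:
1. Courier goes to the north bank with Noor and Quin.
2. Courier goes back to the south bank alone.
3. Courier goes to the north bank with Gus.
4. Courier goes back to the south bank alone.
5. Courier goes to the north bank with Rhea and Tess.
6. Courier goes back to the south bank alone.
7. Courier goes to the north bank with Mina and Pim.
8. Courier goes back to the south bank with Noor.
9. Courier goes to the north bank with Dara and Noor.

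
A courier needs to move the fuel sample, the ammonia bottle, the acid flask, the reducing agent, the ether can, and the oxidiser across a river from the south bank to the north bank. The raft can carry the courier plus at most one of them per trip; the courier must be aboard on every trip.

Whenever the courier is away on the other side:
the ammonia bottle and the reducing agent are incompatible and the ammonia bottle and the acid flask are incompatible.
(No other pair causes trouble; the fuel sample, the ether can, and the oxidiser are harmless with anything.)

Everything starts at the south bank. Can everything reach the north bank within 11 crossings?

No

Counting alone: the courier can take at most 1 across per trip to the north bank, so moving all 6 needs at least 6 loaded trips out, with a return between consecutive ones — at least 11 crossings.
The safety rule pushes this higher. Following every safe sequence of crossings, the most of the 6 that can be at the north bank as the raft arrives there on crossing 11 is 5 — never all 6.
So the move cannot be finished within 11 crossings. (The shortest complete plan takes 13:)
1. Courier goes to the north bank with the ammonia bottle.  [the south bank: the acid flask, the ether can, the fuel sample, the oxidiser, the reducing agent | the north bank: the ammonia bottle]
2. Courier goes back to the south bank alone.  [the south bank: the acid flask, the ether can, the fuel sample, the oxidiser, the reducing agent | the north bank: the ammonia bottle]
3. Courier goes to the north bank with the fuel sample.  [the south bank: the acid flask, the ether can, the oxidiser, the reducing agent | the north bank: the ammonia bottle, the fuel sample]
4. Courier goes back to the south bank alone.  [the south bank: the acid flask, the ether can, the oxidiser, the reducing agent | the north bank: the ammonia bottle, the fuel sample]
5. Courier goes to the north bank with the acid flask.  [the south bank: the ether can, the oxidiser, the reducing agent | the north bank: the acid flask, the ammonia bottle, the fuel sample]
6. Courier goes back to the south bank with the ammonia bottle.  [the south bank: the ammonia bottle, the ether can, the oxidiser, the reducing agent | the north bank: the acid flask, the fuel sample]
7. Courier goes to the north bank with the reducing agent.  [the south bank: the ammonia bottle, the ether can, the oxidiser | the north bank: the acid flask, the fuel sample, the reducing agent]
8. Courier goes back to the south bank alone.  [the south bank: the ammonia bottle, the ether can, the oxidiser | the north bank: the acid flask, the fuel sample, the reducing agent]
9. Courier goes to the north bank with the ether can.  [the south bank: the ammonia bottle, the oxidiser | the north bank: the acid flask, the ether can, the fuel sample, the reducing agent]
10. Courier goes back to the south bank alone.  [the south bank: the ammonia bottle, the oxidiser | the north bank: the acid flask, the ether can, the fuel sample, the reducing agent]
11. Courier goes to the north bank with the oxidiser.  [the south bank: the ammonia bottle | the north bank: the acid flask, the ether can, the fuel sample, the oxidiser, the reducing agent]
12. Courier goes back to the south bank alone.  [the south bank: the ammonia bottle | the north bank: the acid flask, the ether can, the fuel sample, the oxidiser, the reducing agent]
13. Courier goes to the north bank with the ammonia bottle.  [the south bank: — | the north bank: the acid flask, the ammonia bottle, the ether can, the fuel sample, the oxidiser, the reducing agent]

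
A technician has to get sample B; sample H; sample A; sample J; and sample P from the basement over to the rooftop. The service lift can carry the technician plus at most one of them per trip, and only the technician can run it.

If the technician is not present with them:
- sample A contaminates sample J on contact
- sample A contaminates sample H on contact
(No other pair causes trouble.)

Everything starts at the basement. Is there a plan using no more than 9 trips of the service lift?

No

Counting alone: the technician can take at most 1 across per trip to the rooftop, so moving all 5 needs at least 5 loaded trips out, with a return between consecutive ones — at least 9 crossings.
The safety rule pushes this higher. Following every safe sequence of crossings, the most of the 5 that can be at the rooftop as the service lift arrives there on crossing 9 is 4 — never all 5.
So the move cannot be finished within 9 crossings. (The shortest complete plan takes 11:)
1. Technician goes to the rooftop with sample A.
2. Technician goes back to the basement alone.
3. Technician goes to the rooftop with sample B.
4. Technician goes back to the basement alone.
5. Technician goes to the rooftop with sample H.
6. Technician goes back to the basement with sample A.
7. Technician goes to the rooftop with sample J.
8. Technician goes back to the basement alone.
9. Technician goes to the rooftop with sample P.
10. Technician goes back to the basement alone.
11. Technician goes to the rooftop with sample A.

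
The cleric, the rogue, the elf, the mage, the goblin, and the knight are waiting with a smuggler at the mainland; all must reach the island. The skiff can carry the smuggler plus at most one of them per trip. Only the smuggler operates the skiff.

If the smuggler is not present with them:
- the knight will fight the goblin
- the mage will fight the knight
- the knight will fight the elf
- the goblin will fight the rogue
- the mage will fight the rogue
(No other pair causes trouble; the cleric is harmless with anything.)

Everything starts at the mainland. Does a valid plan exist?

No

Whatever the first load, the items left behind include a forbidden pair without the smuggler. No opening move is safe, so no plan exists.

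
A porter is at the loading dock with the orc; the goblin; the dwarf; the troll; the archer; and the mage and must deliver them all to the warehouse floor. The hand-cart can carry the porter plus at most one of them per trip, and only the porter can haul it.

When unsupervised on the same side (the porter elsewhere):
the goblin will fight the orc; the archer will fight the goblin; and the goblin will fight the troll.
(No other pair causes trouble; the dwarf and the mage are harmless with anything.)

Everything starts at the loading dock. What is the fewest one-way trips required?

Following every safe sequence of crossings from the start, the most of the 6 that can be at the warehouse floor as the hand-cart arrives there on crossings 1, 3, 5, 7 is 1, 2, 3, 4 respectively; the best ever achieved is 4 of 6.
From crossing 9 on, no configuration arises that was not already reachable earlier: only 36 distinct safe configurations (who is on which side, and where the hand-cart is) can ever be reached, none of them has everyone across, and every continuation just revisits them. So no valid plan exists.

impossible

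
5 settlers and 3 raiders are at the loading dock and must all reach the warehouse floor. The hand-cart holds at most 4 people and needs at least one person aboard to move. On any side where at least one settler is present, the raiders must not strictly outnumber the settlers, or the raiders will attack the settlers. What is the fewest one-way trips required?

5

Counting alone: each trip to the warehouse floor takes at most 4 across and each return brings at least 1 back, so after t trips out (and t−1 returns) at most 4t − (t−1) of the 8 are across; that first reaches 8 at t = 3, so at least 5 crossings are needed.
The plan below uses exactly 5 crossings, so it is optimal:
1. 2 raiders → the warehouse floor.  (the loading dock: 5S 1R; the warehouse floor: 0S 2R)
2. 1 raider ← the loading dock.  (the loading dock: 5S 2R; the warehouse floor: 0S 1R)
3. 3 settlers and 1 raider → the warehouse floor.  (the loading dock: 2S 1R; the warehouse floor: 3S 2R)
4. 1 raider ← the loading dock.  (the loading dock: 2S 2R; the warehouse floor: 3S 1R)
5. 2 settlers and 2 raiders → the warehouse floor.  (the loading dock: 0S 0R; the warehouse floor: 5S 3R)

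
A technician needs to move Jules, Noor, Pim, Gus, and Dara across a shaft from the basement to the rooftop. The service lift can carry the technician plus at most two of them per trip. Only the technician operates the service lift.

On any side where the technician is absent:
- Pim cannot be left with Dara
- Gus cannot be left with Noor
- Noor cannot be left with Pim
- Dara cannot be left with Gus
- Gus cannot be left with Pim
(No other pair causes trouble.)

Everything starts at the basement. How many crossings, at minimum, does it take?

Counting alone: the technician can take at most 2 across per trip to the rooftop, so moving all 5 needs at least 3 loaded trips out, with a return between consecutive ones — at least 5 crossings.
The safety rule pushes this higher. Following every safe sequence of crossings, the most of the 5 that can be at the rooftop as the service lift arrives there on crossing 5 is 4 — never all 5.
So no plan with fewer than 7 crossings exists, and this one achieves 7:
1. Technician goes to the rooftop with Gus and Pim.
2. Technician goes back to the basement with Pim.
3. Technician goes to the rooftop with Jules and Pim.
4. Technician goes back to the basement with Pim.
5. Technician goes to the rooftop with Dara and Noor.
6. Technician goes back to the basement with Gus.
7. Technician goes to the rooftop with Gus and Pim.

7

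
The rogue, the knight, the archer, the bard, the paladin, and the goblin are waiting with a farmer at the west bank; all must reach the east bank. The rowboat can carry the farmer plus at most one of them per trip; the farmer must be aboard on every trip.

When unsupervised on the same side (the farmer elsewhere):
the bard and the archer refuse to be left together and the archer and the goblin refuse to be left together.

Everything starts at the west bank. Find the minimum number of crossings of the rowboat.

13

Counting alone: the farmer can take at most 1 across per trip to the east bank, so moving all 6 needs at least 6 loaded trips out, with a return between consecutive ones — at least 11 crossings.
The safety rule pushes this higher. Following every safe sequence of crossings, the most of the 6 that can be at the east bank as the rowboat arrives there on crossing 11 is 5 — never all 6.
So no plan with fewer than 13 crossings exists, and this one achieves 13:
1. Farmer goes to the east bank with the archer.  [the west bank: the bard, the goblin, the knight, the paladin, the rogue | the east bank: the archer]
2. Farmer goes back to the west bank alone.  [the west bank: the bard, the goblin, the knight, the paladin, the rogue | the east bank: the archer]
3. Farmer goes to the east bank with the rogue.  [the west bank: the bard, the goblin, the knight, the paladin | the east bank: the archer, the rogue]
4. Farmer goes back to the west bank alone.  [the west bank: the bard, the goblin, the knight, the paladin | the east bank: the archer, the rogue]
5. Farmer goes to the east bank with the knight.  [the west bank: the bard, the goblin, the paladin | the east bank: the archer, the knight, the rogue]
6. Farmer goes back to the west bank alone.  [the west bank: the bard, the goblin, the paladin | the east bank: the archer, the knight, the rogue]
7. Farmer goes to the east bank with the bard.  [the west bank: the goblin, the paladin | the east bank: the archer, the bard, the knight, the rogue]
8. Farmer goes back to the west bank with the archer.  [the west bank: the archer, the goblin, the paladin | the east bank: the bard, the knight, the rogue]
9. Farmer goes to the east bank with the goblin.  [the west bank: the archer, the paladin | the east bank: the bard, the goblin, the knight, the rogue]
10. Farmer goes back to the west bank alone.  [the west bank: the archer, the paladin | the east bank: the bard, the goblin, the knight, the rogue]
11. Farmer goes to the east bank with the paladin.  [the west bank: the archer | the east bank: the bard, the goblin, the knight, the paladin, the rogue]
12. Farmer goes back to the west bank alone.  [the west bank: the archer | the east bank: the bard, the goblin, the knight, the paladin, the rogue]
13. Farmer goes to the east bank with the archer.  [the west bank: — | the east bank: the archer, the bard, the goblin, the knight, the paladin, the rogue]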